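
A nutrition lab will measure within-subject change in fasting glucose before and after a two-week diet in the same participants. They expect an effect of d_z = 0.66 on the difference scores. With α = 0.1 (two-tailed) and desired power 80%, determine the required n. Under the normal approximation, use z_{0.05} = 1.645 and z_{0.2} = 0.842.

n = 15 pairs

For a paired (one-sample on differences) test: n = ((z_{α/2} + z_β) / d)².
z_{α/2} + z_β = 1.645 + 0.842 = 2.487.
n = (2.487 / 0.66)² = 3.768² = 14.20.
Round up.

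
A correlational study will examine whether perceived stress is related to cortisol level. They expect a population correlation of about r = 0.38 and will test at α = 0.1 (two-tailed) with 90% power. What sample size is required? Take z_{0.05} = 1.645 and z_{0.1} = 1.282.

Fisher's z: C = ½·ln((1+r)/(1−r)) = ½·ln(2.2258) = 0.4001.
n = ((z_{α/2} + z_β)/C)² + 3.
(1.645 + 1.282) / 0.4001 = 2.927 / 0.4001 = 7.316.
n = 7.316² + 3 = 53.52 + 3 = 56.5.
Round up.

n = 57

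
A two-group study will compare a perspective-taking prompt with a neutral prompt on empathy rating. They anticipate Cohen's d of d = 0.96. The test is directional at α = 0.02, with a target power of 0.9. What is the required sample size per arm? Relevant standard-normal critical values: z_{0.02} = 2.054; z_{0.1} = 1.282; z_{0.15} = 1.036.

For two independent groups with equal n: n = 2·((z_{α} + z_β) / d)².
z_{α} + z_β = 2.054 + 1.282 = 3.336.
n = 2 × (3.336 / 0.96)² = 2 × 3.475² = 2 × 12.08 = 24.2.
Round up to the next whole participant.

n = 25 per group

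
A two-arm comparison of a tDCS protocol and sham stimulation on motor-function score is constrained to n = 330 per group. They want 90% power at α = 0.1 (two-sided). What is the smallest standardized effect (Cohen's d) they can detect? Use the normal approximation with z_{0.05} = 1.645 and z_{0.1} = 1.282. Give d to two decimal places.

d_min ≈ 0.23

For two independent groups of n = 330 each: d_min = (z_{α/2} + z_β)·√(2/n).
z-sum = 1.645 + 1.282 = 2.927.
d_min = 2.927 × √(2/330) = 2.927 × 0.0778 = 0.228.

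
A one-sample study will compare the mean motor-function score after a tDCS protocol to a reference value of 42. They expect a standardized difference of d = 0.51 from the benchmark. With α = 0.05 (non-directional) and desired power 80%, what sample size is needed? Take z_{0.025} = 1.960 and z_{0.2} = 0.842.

n = 31

For a one-sample test: n = ((z_{α/2} + z_β) / d)².
z_{α/2} + z_β = 1.960 + 0.842 = 2.802.
n = (2.802 / 0.51)² = 5.494² = 30.19.
Round up.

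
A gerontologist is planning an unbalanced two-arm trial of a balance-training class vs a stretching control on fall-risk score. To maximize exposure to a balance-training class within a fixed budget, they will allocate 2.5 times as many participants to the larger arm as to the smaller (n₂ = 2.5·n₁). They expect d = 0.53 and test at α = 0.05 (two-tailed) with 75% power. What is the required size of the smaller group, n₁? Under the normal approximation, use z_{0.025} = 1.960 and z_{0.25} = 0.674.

n₁ = 35

With allocation ratio k = n₂/n₁ = 2.5, Var(x̄₁−x̄₂) = σ²(1/n₁ + 1/(k·n₁)) = σ²·(k+1)/(k·n₁).
So n₁ = (1 + 1/k)·((z_{α/2} + z_β)/d)² = 1.400 × (2.634/0.53)².
n₁ = 1.400 × 24.70 = 34.6.
Round up: n₁ = 35, giving n₂ = ⌈2.5 × 35⌉ = ⌈87.5⌉ = 88.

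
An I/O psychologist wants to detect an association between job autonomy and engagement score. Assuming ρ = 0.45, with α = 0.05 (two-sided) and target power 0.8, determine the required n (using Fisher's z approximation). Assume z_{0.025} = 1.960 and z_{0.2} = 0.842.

n = 37

Fisher's z: C = ½·ln((1+r)/(1−r)) = ½·ln(2.6364) = 0.4847.
n = ((z_{α/2} + z_β)/C)² + 3.
(1.960 + 0.842) / 0.4847 = 2.802 / 0.4847 = 5.781.
n = 5.781² + 3 = 33.42 + 3 = 36.4.
Round up.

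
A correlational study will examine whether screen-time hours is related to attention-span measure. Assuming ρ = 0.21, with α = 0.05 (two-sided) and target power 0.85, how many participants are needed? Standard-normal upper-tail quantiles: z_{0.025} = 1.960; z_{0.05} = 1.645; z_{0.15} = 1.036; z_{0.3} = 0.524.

n = 201

Fisher's z: C = ½·ln((1+r)/(1−r)) = ½·ln(1.5316) = 0.2132.
n = ((z_{α/2} + z_β)/C)² + 3.
(1.960 + 1.036) / 0.2132 = 2.996 / 0.2132 = 14.053.
n = 14.053² + 3 = 197.47 + 3 = 200.5.
Round up.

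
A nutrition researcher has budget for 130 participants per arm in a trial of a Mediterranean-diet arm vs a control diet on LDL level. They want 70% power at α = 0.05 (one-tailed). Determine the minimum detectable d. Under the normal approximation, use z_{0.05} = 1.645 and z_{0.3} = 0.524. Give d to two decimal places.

d_min ≈ 0.27

For two independent groups of n = 130 each: d_min = (z_{α} + z_β)·√(2/n).
z-sum = 1.645 + 0.524 = 2.169.
d_min = 2.169 × √(2/130) = 2.169 × 0.1240 = 0.269.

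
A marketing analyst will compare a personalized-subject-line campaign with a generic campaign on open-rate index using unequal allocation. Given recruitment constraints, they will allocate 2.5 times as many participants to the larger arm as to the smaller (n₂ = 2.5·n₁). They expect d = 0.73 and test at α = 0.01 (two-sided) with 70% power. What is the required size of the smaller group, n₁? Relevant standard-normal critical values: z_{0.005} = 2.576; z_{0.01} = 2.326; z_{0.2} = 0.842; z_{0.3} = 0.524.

With allocation ratio k = n₂/n₁ = 2.5, Var(x̄₁−x̄₂) = σ²(1/n₁ + 1/(k·n₁)) = σ²·(k+1)/(k·n₁).
So n₁ = (1 + 1/k)·((z_{α/2} + z_β)/d)² = 1.400 × (3.100/0.73)².
n₁ = 1.400 × 18.03 = 25.2.
Round up: n₁ = 26, giving n₂ = 2.5 × 26 = 65.

n₁ = 26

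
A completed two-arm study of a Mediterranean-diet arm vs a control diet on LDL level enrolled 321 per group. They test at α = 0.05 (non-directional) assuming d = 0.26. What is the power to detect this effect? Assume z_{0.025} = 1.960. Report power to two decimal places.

For two equal groups, power = Φ(d·√(n/2) − z_{α/2}).
d·√(n/2) = 0.26 × √(321/2) = 0.26 × 12.669 = 3.294.
z_β = 3.294 − 1.960 = 1.334.
Power = Φ(1.334) = 0.909.

power ≈ 0.91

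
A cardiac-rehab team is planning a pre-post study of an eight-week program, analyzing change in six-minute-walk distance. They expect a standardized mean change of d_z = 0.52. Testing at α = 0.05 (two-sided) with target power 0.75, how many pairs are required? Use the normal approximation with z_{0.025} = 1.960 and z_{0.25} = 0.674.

n = 26 pairs

For a paired (one-sample on differences) test: n = ((z_{α/2} + z_β) / d)².
z_{α/2} + z_β = 1.960 + 0.674 = 2.634.
n = (2.634 / 0.52)² = 5.065² = 25.66.
Round up.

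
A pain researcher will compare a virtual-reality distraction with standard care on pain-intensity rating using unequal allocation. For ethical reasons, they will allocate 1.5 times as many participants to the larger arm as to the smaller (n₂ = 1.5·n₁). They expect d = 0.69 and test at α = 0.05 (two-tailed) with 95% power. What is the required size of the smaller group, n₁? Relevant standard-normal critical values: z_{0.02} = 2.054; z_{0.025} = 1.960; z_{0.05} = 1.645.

With allocation ratio k = n₂/n₁ = 1.5, Var(x̄₁−x̄₂) = σ²(1/n₁ + 1/(k·n₁)) = σ²·(k+1)/(k·n₁).
So n₁ = (1 + 1/k)·((z_{α/2} + z_β)/d)² = 1.667 × (3.605/0.69)².
n₁ = 1.667 × 27.30 = 45.5.
Round up: n₁ = 46, giving n₂ = 1.5 × 46 = 69.

n₁ = 46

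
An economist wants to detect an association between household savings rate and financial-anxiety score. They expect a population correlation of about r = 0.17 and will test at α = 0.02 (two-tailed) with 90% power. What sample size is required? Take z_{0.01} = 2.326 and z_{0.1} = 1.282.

Fisher's z: C = ½·ln((1+r)/(1−r)) = ½·ln(1.4096) = 0.1717.
n = ((z_{α/2} + z_β)/C)² + 3.
(2.326 + 1.282) / 0.1717 = 3.608 / 0.1717 = 21.013.
n = 21.013² + 3 = 441.56 + 3 = 444.6.
Round up.

n = 445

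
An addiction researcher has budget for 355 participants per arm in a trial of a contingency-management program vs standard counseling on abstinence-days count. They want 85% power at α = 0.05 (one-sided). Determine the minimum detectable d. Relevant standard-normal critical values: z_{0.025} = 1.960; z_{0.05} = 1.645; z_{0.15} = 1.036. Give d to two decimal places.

d_min ≈ 0.20

For two independent groups of n = 355 each: d_min = (z_{α} + z_β)·√(2/n).
z-sum = 1.645 + 1.036 = 2.681.
d_min = 2.681 × √(2/355) = 2.681 × 0.0751 = 0.201.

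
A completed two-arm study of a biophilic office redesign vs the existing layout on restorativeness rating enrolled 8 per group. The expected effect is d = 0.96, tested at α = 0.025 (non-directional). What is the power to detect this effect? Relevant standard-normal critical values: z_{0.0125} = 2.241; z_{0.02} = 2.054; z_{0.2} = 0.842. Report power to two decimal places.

power ≈ 0.37

For two equal groups, power = Φ(d·√(n/2) − z_{α/2}).
d·√(n/2) = 0.96 × √(8/2) = 0.96 × 2.000 = 1.920.
z_β = 1.920 − 2.241 = -0.321.
Power = Φ(-0.321) = 0.374.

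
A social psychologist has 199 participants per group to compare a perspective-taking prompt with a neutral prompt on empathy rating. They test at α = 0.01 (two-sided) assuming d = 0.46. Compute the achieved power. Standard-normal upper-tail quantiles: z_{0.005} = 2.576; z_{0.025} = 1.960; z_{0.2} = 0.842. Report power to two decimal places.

power ≈ 0.98

For two equal groups, power = Φ(d·√(n/2) − z_{α/2}).
d·√(n/2) = 0.46 × √(199/2) = 0.46 × 9.975 = 4.588.
z_β = 4.588 − 2.576 = 2.012.
Power = Φ(2.012) = 0.978.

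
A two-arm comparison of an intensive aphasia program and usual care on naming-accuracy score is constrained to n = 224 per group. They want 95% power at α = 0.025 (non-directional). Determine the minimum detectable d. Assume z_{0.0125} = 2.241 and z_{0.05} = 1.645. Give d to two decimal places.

d_min ≈ 0.37

For two independent groups of n = 224 each: d_min = (z_{α/2} + z_β)·√(2/n).
z-sum = 2.241 + 1.645 = 3.886.
d_min = 3.886 × √(2/224) = 3.886 × 0.0945 = 0.367.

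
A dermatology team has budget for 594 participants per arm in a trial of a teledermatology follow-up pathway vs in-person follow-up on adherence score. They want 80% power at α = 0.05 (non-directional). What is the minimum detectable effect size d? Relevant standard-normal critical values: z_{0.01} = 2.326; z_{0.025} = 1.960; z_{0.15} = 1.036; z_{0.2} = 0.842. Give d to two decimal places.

d_min ≈ 0.16

For two independent groups of n = 594 each: d_min = (z_{α/2} + z_β)·√(2/n).
z-sum = 1.960 + 0.842 = 2.802.
d_min = 2.802 × √(2/594) = 2.802 × 0.0580 = 0.163.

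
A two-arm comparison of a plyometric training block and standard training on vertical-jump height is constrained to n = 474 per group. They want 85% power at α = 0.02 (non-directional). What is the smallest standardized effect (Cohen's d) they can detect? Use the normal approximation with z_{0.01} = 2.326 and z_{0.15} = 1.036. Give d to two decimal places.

d_min ≈ 0.22

For two independent groups of n = 474 each: d_min = (z_{α/2} + z_β)·√(2/n).
z-sum = 2.326 + 1.036 = 3.362.
d_min = 3.362 × √(2/474) = 3.362 × 0.0650 = 0.218.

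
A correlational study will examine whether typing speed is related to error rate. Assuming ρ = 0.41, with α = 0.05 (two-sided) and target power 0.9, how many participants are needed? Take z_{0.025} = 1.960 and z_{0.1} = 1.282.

n = 59

Fisher's z: C = ½·ln((1+r)/(1−r)) = ½·ln(2.3898) = 0.4356.
n = ((z_{α/2} + z_β)/C)² + 3.
(1.960 + 1.282) / 0.4356 = 3.242 / 0.4356 = 7.443.
n = 7.443² + 3 = 55.39 + 3 = 58.4.
Round up.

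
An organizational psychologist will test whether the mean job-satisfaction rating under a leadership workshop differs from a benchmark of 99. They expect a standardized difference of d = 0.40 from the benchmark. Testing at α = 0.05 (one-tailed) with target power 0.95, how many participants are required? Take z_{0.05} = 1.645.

n = 68

For a one-sample test: n = ((z_{α} + z_β) / d)².
z_{α} + z_β = 1.645 + 1.645 = 3.290.
n = (3.290 / 0.40)² = 8.225² = 67.65.
Round up.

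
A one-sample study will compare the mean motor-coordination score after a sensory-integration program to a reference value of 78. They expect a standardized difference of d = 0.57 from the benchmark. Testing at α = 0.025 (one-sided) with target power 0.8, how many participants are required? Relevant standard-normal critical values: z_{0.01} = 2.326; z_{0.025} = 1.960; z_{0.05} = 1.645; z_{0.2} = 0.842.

For a one-sample test: n = ((z_{α} + z_β) / d)².
z_{α} + z_β = 1.960 + 0.842 = 2.802.
n = (2.802 / 0.57)² = 4.916² = 24.16.
Round up.

n = 25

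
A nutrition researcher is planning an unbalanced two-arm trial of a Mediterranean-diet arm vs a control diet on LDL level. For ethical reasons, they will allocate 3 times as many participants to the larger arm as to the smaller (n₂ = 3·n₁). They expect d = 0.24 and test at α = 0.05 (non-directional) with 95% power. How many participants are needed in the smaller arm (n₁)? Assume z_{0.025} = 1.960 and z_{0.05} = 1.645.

With allocation ratio k = n₂/n₁ = 3, Var(x̄₁−x̄₂) = σ²(1/n₁ + 1/(k·n₁)) = σ²·(k+1)/(k·n₁).
So n₁ = (1 + 1/k)·((z_{α/2} + z_β)/d)² = 1.333 × (3.605/0.24)².
n₁ = 1.333 × 225.63 = 300.8.
Round up: n₁ = 301, giving n₂ = 3 × 301 = 903.

n₁ = 301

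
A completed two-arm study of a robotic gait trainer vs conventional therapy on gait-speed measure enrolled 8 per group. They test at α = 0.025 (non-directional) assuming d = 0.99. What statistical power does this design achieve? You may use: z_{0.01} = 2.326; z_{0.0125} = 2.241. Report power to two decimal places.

For two equal groups, power = Φ(d·√(n/2) − z_{α/2}).
d·√(n/2) = 0.99 × √(8/2) = 0.99 × 2.000 = 1.980.
z_β = 1.980 − 2.241 = -0.261.
Power = Φ(-0.261) = 0.397.

power ≈ 0.40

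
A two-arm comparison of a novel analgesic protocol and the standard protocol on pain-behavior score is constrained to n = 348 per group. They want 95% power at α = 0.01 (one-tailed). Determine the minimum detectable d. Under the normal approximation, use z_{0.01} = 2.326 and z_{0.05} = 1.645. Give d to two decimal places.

d_min ≈ 0.30

For two independent groups of n = 348 each: d_min = (z_{α} + z_β)·√(2/n).
z-sum = 2.326 + 1.645 = 3.971.
d_min = 3.971 × √(2/348) = 3.971 × 0.0758 = 0.301.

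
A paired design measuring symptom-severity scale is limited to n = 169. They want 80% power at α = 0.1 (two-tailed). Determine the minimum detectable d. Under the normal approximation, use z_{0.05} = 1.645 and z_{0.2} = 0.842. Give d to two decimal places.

d_min ≈ 0.19

For a single sample (or paired design) of n = 169: d_min = (z_{α/2} + z_β)/√n.
z-sum = 1.645 + 0.842 = 2.487.
d_min = 2.487 / √169 = 2.487 / 13.000 = 0.191.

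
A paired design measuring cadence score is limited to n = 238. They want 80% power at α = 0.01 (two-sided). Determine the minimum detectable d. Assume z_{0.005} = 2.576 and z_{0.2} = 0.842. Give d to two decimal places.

d_min ≈ 0.22

For a single sample (or paired design) of n = 238: d_min = (z_{α/2} + z_β)/√n.
z-sum = 2.576 + 0.842 = 3.418.
d_min = 3.418 / √238 = 3.418 / 15.427 = 0.222.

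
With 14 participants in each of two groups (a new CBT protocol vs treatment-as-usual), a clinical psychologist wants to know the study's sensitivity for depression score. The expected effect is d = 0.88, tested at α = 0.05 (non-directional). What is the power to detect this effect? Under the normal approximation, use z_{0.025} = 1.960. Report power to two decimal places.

For two equal groups, power = Φ(d·√(n/2) − z_{α/2}).
d·√(n/2) = 0.88 × √(14/2) = 0.88 × 2.646 = 2.328.
z_β = 2.328 − 1.960 = 0.368.
Power = Φ(0.368) = 0.644.

power ≈ 0.64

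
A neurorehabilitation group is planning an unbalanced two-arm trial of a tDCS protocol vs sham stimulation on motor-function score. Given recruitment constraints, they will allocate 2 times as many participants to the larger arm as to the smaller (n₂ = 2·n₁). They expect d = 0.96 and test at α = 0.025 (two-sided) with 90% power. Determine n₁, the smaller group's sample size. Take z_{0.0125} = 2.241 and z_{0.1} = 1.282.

n₁ = 21

With allocation ratio k = n₂/n₁ = 2, Var(x̄₁−x̄₂) = σ²(1/n₁ + 1/(k·n₁)) = σ²·(k+1)/(k·n₁).
So n₁ = (1 + 1/k)·((z_{α/2} + z_β)/d)² = 1.500 × (3.523/0.96)².
n₁ = 1.500 × 13.47 = 20.2.
Round up: n₁ = 21, giving n₂ = 2 × 21 = 42.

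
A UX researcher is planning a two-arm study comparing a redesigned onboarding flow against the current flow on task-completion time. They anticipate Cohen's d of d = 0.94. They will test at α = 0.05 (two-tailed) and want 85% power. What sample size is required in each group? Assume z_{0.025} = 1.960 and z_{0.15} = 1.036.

n = 21 per group

For two independent groups with equal n: n = 2·((z_{α/2} + z_β) / d)².
z_{α/2} + z_β = 1.960 + 1.036 = 2.996.
n = 2 × (2.996 / 0.94)² = 2 × 3.187² = 2 × 10.16 = 20.3.
Round up to the next whole participant.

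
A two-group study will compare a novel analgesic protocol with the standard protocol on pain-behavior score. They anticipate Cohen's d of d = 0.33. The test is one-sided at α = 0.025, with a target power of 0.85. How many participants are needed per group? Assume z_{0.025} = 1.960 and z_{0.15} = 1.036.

For two independent groups with equal n: n = 2·((z_{α} + z_β) / d)².
z_{α} + z_β = 1.960 + 1.036 = 2.996.
n = 2 × (2.996 / 0.33)² = 2 × 9.079² = 2 × 82.42 = 164.8.
Round up to the next whole participant.

n = 165 per group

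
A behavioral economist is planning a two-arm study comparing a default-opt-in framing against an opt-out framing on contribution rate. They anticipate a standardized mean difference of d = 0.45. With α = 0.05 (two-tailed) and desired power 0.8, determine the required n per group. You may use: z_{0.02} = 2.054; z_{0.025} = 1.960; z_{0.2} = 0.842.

n = 78 per group

For two independent groups with equal n: n = 2·((z_{α/2} + z_β) / d)².
z_{α/2} + z_β = 1.960 + 0.842 = 2.802.
n = 2 × (2.802 / 0.45)² = 2 × 6.227² = 2 × 38.77 = 77.5.
Round up to the next whole participant.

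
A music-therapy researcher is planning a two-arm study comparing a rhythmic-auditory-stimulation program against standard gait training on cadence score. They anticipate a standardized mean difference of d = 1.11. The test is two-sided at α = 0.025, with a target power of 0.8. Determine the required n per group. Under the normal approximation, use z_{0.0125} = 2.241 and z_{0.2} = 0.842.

n = 16 per group

For two independent groups with equal n: n = 2·((z_{α/2} + z_β) / d)².
z_{α/2} + z_β = 2.241 + 0.842 = 3.083.
n = 2 × (3.083 / 1.11)² = 2 × 2.777² = 2 × 7.71 = 15.4.
Round up to the next whole participant.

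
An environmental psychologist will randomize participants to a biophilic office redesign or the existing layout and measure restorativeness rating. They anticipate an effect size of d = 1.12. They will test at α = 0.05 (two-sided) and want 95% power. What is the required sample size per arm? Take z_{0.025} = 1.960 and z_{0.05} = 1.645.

For two independent groups with equal n: n = 2·((z_{α/2} + z_β) / d)².
z_{α/2} + z_β = 1.960 + 1.645 = 3.605.
n = 2 × (3.605 / 1.12)² = 2 × 3.219² = 2 × 10.36 = 20.7.
Round up to the next whole participant.

n = 21 per group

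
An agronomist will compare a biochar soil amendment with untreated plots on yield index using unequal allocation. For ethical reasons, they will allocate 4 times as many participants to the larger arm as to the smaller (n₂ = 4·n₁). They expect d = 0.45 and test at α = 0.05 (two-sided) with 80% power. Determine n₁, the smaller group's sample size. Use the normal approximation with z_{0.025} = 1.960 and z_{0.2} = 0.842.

n₁ = 49

With allocation ratio k = n₂/n₁ = 4, Var(x̄₁−x̄₂) = σ²(1/n₁ + 1/(k·n₁)) = σ²·(k+1)/(k·n₁).
So n₁ = (1 + 1/k)·((z_{α/2} + z_β)/d)² = 1.250 × (2.802/0.45)².
n₁ = 1.250 × 38.77 = 48.5.
Round up: n₁ = 49, giving n₂ = 4 × 49 = 196.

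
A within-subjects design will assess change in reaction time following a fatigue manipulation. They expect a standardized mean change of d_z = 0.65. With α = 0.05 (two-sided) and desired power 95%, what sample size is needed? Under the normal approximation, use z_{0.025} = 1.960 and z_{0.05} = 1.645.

For a paired (one-sample on differences) test: n = ((z_{α/2} + z_β) / d)².
z_{α/2} + z_β = 1.960 + 1.645 = 3.605.
n = (3.605 / 0.65)² = 5.546² = 30.76.
Round up.

n = 31 pairs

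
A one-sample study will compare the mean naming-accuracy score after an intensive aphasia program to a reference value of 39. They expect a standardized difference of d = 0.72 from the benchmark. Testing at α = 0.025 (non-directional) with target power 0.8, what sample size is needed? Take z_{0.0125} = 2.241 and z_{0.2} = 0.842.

n = 19

For a one-sample test: n = ((z_{α/2} + z_β) / d)².
z_{α/2} + z_β = 2.241 + 0.842 = 3.083.
n = (3.083 / 0.72)² = 4.282² = 18.34.
Round up.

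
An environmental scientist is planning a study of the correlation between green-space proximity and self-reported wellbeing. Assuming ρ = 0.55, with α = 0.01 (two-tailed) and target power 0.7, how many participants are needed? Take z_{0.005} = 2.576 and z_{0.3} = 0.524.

n = 29

Fisher's z: C = ½·ln((1+r)/(1−r)) = ½·ln(3.4444) = 0.6184.
n = ((z_{α/2} + z_β)/C)² + 3.
(2.576 + 0.524) / 0.6184 = 3.100 / 0.6184 = 5.013.
n = 5.013² + 3 = 25.13 + 3 = 28.1.
Round up.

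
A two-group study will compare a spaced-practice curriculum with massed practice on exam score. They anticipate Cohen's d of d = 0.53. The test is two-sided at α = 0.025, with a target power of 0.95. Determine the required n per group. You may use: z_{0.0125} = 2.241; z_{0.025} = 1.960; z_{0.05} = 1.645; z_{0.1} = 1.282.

n = 108 per group

For two independent groups with equal n: n = 2·((z_{α/2} + z_β) / d)².
z_{α/2} + z_β = 2.241 + 1.645 = 3.886.
n = 2 × (3.886 / 0.53)² = 2 × 7.332² = 2 × 53.76 = 107.5.
Round up to the next whole participant.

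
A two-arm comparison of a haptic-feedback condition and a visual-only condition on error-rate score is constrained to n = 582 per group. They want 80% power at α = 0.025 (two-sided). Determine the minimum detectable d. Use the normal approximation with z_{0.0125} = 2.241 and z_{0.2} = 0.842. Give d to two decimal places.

For two independent groups of n = 582 each: d_min = (z_{α/2} + z_β)·√(2/n).
z-sum = 2.241 + 0.842 = 3.083.
d_min = 3.083 × √(2/582) = 3.083 × 0.0586 = 0.181.

d_min ≈ 0.18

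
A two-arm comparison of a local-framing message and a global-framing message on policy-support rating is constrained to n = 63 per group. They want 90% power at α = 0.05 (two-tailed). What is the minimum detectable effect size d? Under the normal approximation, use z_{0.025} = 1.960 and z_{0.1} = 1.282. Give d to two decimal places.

For two independent groups of n = 63 each: d_min = (z_{α/2} + z_β)·√(2/n).
z-sum = 1.960 + 1.282 = 3.242.
d_min = 3.242 × √(2/63) = 3.242 × 0.1782 = 0.578.

d_min ≈ 0.58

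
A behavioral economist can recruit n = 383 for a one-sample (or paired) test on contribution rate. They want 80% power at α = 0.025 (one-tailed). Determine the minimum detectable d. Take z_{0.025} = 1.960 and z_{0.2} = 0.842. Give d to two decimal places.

d_min ≈ 0.14

For a single sample (or paired design) of n = 383: d_min = (z_{α} + z_β)/√n.
z-sum = 1.960 + 0.842 = 2.802.
d_min = 2.802 / √383 = 2.802 / 19.570 = 0.143.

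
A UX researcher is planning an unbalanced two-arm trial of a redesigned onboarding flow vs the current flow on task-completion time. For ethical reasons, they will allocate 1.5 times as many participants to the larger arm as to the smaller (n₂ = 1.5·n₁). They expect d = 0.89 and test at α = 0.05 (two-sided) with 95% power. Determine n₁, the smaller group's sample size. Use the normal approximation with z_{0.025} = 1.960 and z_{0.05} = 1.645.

n₁ = 28

With allocation ratio k = n₂/n₁ = 1.5, Var(x̄₁−x̄₂) = σ²(1/n₁ + 1/(k·n₁)) = σ²·(k+1)/(k·n₁).
So n₁ = (1 + 1/k)·((z_{α/2} + z_β)/d)² = 1.667 × (3.605/0.89)².
n₁ = 1.667 × 16.41 = 27.3.
Round up: n₁ = 28, giving n₂ = 1.5 × 28 = 42.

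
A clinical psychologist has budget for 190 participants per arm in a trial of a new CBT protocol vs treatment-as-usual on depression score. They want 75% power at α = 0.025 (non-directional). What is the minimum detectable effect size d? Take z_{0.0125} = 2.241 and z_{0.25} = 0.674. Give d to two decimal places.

d_min ≈ 0.30

For two independent groups of n = 190 each: d_min = (z_{α/2} + z_β)·√(2/n).
z-sum = 2.241 + 0.674 = 2.915.
d_min = 2.915 × √(2/190) = 2.915 × 0.1026 = 0.299.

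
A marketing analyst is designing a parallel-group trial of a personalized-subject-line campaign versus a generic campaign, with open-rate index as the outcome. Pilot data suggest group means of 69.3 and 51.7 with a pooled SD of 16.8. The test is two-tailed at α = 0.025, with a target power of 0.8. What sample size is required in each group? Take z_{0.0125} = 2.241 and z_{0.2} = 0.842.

n = 18 per group

Cohen's d = |M₁ − M₂| / SD_pooled = |69.3 − 51.7| / 16.8 = 17.6 / 16.8 = 1.048.
For two independent groups with equal n: n = 2·((z_{α/2} + z_β) / d)².
z_{α/2} + z_β = 2.241 + 0.842 = 3.083.
n = 2 × (3.083 / 1.048)² = 2 × 2.942² = 2 × 8.65 = 17.3.
Round up to the next whole participant.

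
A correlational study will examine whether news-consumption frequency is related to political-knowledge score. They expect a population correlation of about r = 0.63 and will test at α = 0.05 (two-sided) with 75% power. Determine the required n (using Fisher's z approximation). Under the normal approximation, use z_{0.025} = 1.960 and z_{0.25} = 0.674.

Fisher's z: C = ½·ln((1+r)/(1−r)) = ½·ln(4.4054) = 0.7414.
n = ((z_{α/2} + z_β)/C)² + 3.
(1.960 + 0.674) / 0.7414 = 2.634 / 0.7414 = 3.553.
n = 3.553² + 3 = 12.62 + 3 = 15.6.
Round up.

n = 16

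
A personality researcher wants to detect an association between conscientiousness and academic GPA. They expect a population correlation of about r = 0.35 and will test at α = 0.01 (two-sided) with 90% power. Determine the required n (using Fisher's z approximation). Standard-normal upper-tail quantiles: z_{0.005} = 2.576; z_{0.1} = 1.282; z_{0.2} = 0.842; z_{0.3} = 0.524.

n = 115

Fisher's z: C = ½·ln((1+r)/(1−r)) = ½·ln(2.0769) = 0.3654.
n = ((z_{α/2} + z_β)/C)² + 3.
(2.576 + 1.282) / 0.3654 = 3.858 / 0.3654 = 10.558.
n = 10.558² + 3 = 111.48 + 3 = 114.5.
Round up.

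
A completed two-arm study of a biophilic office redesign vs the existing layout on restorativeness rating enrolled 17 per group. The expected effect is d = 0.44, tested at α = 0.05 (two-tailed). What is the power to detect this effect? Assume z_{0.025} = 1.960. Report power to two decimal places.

power ≈ 0.25

For two equal groups, power = Φ(d·√(n/2) − z_{α/2}).
d·√(n/2) = 0.44 × √(17/2) = 0.44 × 2.915 = 1.283.
z_β = 1.283 − 1.960 = -0.677.
Power = Φ(-0.677) = 0.249.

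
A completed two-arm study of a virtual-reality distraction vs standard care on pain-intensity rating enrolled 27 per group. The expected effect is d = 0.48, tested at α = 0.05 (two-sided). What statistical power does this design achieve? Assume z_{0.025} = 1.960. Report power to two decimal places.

For two equal groups, power = Φ(d·√(n/2) − z_{α/2}).
d·√(n/2) = 0.48 × √(27/2) = 0.48 × 3.674 = 1.764.
z_β = 1.764 − 1.960 = -0.196.
Power = Φ(-0.196) = 0.422.

power ≈ 0.42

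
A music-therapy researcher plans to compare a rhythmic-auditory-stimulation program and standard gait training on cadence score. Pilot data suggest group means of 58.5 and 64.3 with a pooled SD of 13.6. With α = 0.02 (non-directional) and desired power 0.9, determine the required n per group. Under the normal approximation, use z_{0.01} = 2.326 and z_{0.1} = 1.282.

Cohen's d = |M₁ − M₂| / SD_pooled = |58.5 − 64.3| / 13.6 = 5.8 / 13.6 = 0.426.
For two independent groups with equal n: n = 2·((z_{α/2} + z_β) / d)².
z_{α/2} + z_β = 2.326 + 1.282 = 3.608.
n = 2 × (3.608 / 0.426)² = 2 × 8.469² = 2 × 71.73 = 143.5.
Round up to the next whole participant.

n = 144 per group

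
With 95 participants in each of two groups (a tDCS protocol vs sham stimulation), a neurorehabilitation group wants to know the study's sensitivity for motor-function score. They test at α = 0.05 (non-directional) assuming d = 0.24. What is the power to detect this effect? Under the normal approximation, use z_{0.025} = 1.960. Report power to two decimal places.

power ≈ 0.38

For two equal groups, power = Φ(d·√(n/2) − z_{α/2}).
d·√(n/2) = 0.24 × √(95/2) = 0.24 × 6.892 = 1.654.
z_β = 1.654 − 1.960 = -0.306.
Power = Φ(-0.306) = 0.380.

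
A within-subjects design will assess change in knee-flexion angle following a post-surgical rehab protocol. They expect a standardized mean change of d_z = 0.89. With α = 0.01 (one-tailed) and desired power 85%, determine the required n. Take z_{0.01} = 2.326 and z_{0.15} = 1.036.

For a paired (one-sample on differences) test: n = ((z_{α} + z_β) / d)².
z_{α} + z_β = 2.326 + 1.036 = 3.362.
n = (3.362 / 0.89)² = 3.778² = 14.27.
Round up.

n = 15 pairs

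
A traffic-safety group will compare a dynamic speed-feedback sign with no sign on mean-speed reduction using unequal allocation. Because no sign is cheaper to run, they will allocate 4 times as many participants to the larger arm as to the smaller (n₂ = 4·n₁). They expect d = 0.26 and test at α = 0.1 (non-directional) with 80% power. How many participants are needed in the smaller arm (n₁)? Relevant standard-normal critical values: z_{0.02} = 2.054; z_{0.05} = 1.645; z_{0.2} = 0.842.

n₁ = 115

With allocation ratio k = n₂/n₁ = 4, Var(x̄₁−x̄₂) = σ²(1/n₁ + 1/(k·n₁)) = σ²·(k+1)/(k·n₁).
So n₁ = (1 + 1/k)·((z_{α/2} + z_β)/d)² = 1.250 × (2.487/0.26)².
n₁ = 1.250 × 91.50 = 114.4.
Round up: n₁ = 115, giving n₂ = 4 × 115 = 460.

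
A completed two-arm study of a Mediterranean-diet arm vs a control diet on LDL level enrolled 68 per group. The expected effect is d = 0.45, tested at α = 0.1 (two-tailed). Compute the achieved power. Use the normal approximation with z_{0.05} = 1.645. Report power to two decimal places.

power ≈ 0.84

For two equal groups, power = Φ(d·√(n/2) − z_{α/2}).
d·√(n/2) = 0.45 × √(68/2) = 0.45 × 5.831 = 2.624.
z_β = 2.624 − 1.645 = 0.979.
Power = Φ(0.979) = 0.836.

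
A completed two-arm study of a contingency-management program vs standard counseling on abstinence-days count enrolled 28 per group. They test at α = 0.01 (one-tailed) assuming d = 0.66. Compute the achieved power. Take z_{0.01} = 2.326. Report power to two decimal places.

For two equal groups, power = Φ(d·√(n/2) − z_{α}).
d·√(n/2) = 0.66 × √(28/2) = 0.66 × 3.742 = 2.469.
z_β = 2.469 − 2.326 = 0.143.
Power = Φ(0.143) = 0.557.

power ≈ 0.56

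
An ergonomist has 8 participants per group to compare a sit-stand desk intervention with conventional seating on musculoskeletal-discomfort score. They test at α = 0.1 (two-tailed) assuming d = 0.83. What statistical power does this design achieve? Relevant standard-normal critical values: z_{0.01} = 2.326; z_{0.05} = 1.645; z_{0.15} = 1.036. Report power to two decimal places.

For two equal groups, power = Φ(d·√(n/2) − z_{α/2}).
d·√(n/2) = 0.83 × √(8/2) = 0.83 × 2.000 = 1.660.
z_β = 1.660 − 1.645 = 0.015.
Power = Φ(0.015) = 0.506.

power ≈ 0.51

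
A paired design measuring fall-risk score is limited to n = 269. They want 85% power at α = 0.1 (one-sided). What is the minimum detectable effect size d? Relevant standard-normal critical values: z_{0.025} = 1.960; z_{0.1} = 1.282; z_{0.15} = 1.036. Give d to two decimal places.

d_min ≈ 0.14

For a single sample (or paired design) of n = 269: d_min = (z_{α} + z_β)/√n.
z-sum = 1.282 + 1.036 = 2.318.
d_min = 2.318 / √269 = 2.318 / 16.401 = 0.141.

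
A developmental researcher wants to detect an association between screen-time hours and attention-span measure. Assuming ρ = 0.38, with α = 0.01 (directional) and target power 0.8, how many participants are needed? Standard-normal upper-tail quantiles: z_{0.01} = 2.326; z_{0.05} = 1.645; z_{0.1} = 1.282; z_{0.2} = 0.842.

n = 66

Fisher's z: C = ½·ln((1+r)/(1−r)) = ½·ln(2.2258) = 0.4001.
n = ((z_{α} + z_β)/C)² + 3.
(2.326 + 0.842) / 0.4001 = 3.168 / 0.4001 = 7.918.
n = 7.918² + 3 = 62.70 + 3 = 65.7.
Round up.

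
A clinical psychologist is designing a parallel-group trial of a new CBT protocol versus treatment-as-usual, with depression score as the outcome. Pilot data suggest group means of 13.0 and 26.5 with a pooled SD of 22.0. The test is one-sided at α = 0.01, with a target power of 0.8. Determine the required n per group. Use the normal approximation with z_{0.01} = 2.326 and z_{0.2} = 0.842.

n = 54 per group

Cohen's d = |M₁ − M₂| / SD_pooled = |13.0 − 26.5| / 22.0 = 13.5 / 22.0 = 0.614.
For two independent groups with equal n: n = 2·((z_{α} + z_β) / d)².
z_{α} + z_β = 2.326 + 0.842 = 3.168.
n = 2 × (3.168 / 0.614)² = 2 × 5.160² = 2 × 26.62 = 53.2.
Round up to the next whole participant.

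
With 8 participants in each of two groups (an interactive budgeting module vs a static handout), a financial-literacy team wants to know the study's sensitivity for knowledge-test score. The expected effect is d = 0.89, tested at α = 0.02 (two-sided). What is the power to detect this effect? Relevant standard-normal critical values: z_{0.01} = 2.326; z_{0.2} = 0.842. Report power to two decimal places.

power ≈ 0.29

For two equal groups, power = Φ(d·√(n/2) − z_{α/2}).
d·√(n/2) = 0.89 × √(8/2) = 0.89 × 2.000 = 1.780.
z_β = 1.780 − 2.326 = -0.546.
Power = Φ(-0.546) = 0.293.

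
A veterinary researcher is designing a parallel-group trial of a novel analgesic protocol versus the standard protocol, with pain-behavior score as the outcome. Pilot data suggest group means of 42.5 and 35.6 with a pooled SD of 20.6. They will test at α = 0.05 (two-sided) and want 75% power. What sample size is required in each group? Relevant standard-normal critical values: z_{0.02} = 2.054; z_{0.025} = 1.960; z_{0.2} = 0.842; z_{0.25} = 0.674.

Cohen's d = |M₁ − M₂| / SD_pooled = |42.5 − 35.6| / 20.6 = 6.9 / 20.6 = 0.335.
For two independent groups with equal n: n = 2·((z_{α/2} + z_β) / d)².
z_{α/2} + z_β = 1.960 + 0.674 = 2.634.
n = 2 × (2.634 / 0.335)² = 2 × 7.863² = 2 × 61.82 = 123.6.
Round up to the next whole participant.

n = 124 per group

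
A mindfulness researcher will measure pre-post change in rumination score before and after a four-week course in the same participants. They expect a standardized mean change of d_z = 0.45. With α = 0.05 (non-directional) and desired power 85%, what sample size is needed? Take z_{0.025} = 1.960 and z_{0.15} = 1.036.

n = 45 pairs

For a paired (one-sample on differences) test: n = ((z_{α/2} + z_β) / d)².
z_{α/2} + z_β = 1.960 + 1.036 = 2.996.
n = (2.996 / 0.45)² = 6.658² = 44.33.
Round up.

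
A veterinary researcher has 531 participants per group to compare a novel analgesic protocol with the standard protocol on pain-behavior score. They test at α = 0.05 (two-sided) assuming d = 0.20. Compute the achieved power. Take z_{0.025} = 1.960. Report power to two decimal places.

power ≈ 0.90

For two equal groups, power = Φ(d·√(n/2) − z_{α/2}).
d·√(n/2) = 0.20 × √(531/2) = 0.20 × 16.294 = 3.259.
z_β = 3.259 − 1.960 = 1.299.
Power = Φ(1.299) = 0.903.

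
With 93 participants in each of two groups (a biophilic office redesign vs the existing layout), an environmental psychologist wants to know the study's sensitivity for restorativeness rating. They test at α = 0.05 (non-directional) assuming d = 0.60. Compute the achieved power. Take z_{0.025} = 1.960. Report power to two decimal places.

power ≈ 0.98

For two equal groups, power = Φ(d·√(n/2) − z_{α/2}).
d·√(n/2) = 0.60 × √(93/2) = 0.60 × 6.819 = 4.091.
z_β = 4.091 − 1.960 = 2.131.
Power = Φ(2.131) = 0.983.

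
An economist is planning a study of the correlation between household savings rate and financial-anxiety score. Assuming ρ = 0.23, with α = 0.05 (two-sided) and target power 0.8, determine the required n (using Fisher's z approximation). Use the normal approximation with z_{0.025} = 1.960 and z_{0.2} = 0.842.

n = 147

Fisher's z: C = ½·ln((1+r)/(1−r)) = ½·ln(1.5974) = 0.2342.
n = ((z_{α/2} + z_β)/C)² + 3.
(1.960 + 0.842) / 0.2342 = 2.802 / 0.2342 = 11.964.
n = 11.964² + 3 = 143.14 + 3 = 146.1.
Round up.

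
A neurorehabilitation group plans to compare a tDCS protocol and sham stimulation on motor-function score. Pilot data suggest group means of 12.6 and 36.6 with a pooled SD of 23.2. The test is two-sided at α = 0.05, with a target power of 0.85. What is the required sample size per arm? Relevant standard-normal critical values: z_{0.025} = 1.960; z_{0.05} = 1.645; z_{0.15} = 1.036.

n = 17 per group

Cohen's d = |M₁ − M₂| / SD_pooled = |12.6 − 36.6| / 23.2 = 24.0 / 23.2 = 1.034.
For two independent groups with equal n: n = 2·((z_{α/2} + z_β) / d)².
z_{α/2} + z_β = 1.960 + 1.036 = 2.996.
n = 2 × (2.996 / 1.034)² = 2 × 2.897² = 2 × 8.40 = 16.8.
Round up to the next whole participant.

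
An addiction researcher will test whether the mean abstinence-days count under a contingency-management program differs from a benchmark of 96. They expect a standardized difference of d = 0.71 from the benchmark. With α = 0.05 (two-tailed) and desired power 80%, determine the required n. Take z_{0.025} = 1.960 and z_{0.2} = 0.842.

For a one-sample test: n = ((z_{α/2} + z_β) / d)².
z_{α/2} + z_β = 1.960 + 0.842 = 2.802.
n = (2.802 / 0.71)² = 3.946² = 15.57.
Round up.

n = 16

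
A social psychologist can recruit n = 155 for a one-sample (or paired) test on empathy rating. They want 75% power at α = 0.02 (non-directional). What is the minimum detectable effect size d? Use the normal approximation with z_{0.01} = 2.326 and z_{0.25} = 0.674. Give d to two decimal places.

d_min ≈ 0.24

For a single sample (or paired design) of n = 155: d_min = (z_{α/2} + z_β)/√n.
z-sum = 2.326 + 0.674 = 3.000.
d_min = 3.000 / √155 = 3.000 / 12.450 = 0.241.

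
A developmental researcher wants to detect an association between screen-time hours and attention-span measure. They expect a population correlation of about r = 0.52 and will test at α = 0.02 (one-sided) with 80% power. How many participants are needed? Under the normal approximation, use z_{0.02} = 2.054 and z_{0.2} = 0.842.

n = 29

Fisher's z: C = ½·ln((1+r)/(1−r)) = ½·ln(3.1667) = 0.5763.
n = ((z_{α} + z_β)/C)² + 3.
(2.054 + 0.842) / 0.5763 = 2.896 / 0.5763 = 5.025.
n = 5.025² + 3 = 25.25 + 3 = 28.3.
Round up.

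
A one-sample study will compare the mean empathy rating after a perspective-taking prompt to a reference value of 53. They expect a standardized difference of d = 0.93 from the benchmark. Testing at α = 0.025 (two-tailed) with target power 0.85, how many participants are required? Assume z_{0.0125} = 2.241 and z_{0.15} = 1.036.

For a one-sample test: n = ((z_{α/2} + z_β) / d)².
z_{α/2} + z_β = 2.241 + 1.036 = 3.277.
n = (3.277 / 0.93)² = 3.524² = 12.42.
Round up.

n = 13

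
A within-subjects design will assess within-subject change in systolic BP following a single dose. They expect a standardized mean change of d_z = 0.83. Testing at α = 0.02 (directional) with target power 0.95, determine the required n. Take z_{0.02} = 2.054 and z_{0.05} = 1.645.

For a paired (one-sample on differences) test: n = ((z_{α} + z_β) / d)².
z_{α} + z_β = 2.054 + 1.645 = 3.699.
n = (3.699 / 0.83)² = 4.457² = 19.86.
Round up.

n = 20 pairs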